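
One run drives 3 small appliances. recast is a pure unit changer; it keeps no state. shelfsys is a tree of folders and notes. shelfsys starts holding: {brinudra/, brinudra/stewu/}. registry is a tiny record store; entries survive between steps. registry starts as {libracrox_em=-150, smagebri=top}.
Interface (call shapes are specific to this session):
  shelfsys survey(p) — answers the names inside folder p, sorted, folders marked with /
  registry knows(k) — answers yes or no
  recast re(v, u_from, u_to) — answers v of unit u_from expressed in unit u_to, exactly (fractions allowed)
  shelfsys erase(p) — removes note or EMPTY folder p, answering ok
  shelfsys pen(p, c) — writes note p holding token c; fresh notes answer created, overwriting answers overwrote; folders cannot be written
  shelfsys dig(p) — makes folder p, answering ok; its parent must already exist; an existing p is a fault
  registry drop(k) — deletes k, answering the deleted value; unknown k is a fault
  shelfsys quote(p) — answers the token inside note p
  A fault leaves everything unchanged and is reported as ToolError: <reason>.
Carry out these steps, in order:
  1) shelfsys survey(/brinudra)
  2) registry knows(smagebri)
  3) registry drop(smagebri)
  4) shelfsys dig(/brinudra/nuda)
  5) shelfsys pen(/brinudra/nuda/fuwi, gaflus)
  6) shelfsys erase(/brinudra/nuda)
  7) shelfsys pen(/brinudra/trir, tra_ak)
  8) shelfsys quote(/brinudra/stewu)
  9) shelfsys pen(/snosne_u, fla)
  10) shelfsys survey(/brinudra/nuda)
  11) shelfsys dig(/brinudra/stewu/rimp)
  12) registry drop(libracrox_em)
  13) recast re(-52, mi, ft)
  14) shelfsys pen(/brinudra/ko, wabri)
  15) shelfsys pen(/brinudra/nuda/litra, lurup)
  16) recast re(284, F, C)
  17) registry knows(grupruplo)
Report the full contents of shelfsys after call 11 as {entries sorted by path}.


Answer: {brinudra/, brinudra/nuda/, brinudra/nuda/fuwi=gaflus, brinudra/stewu/, brinudra/stewu/rimp/, brinudra/trir=tra_ak, snosne_u=fla}

Derivation:
! 1. shelfsys survey(/brinudra) -> [stewu/]
! 2. registry knows(smagebri) -> yes
! 3. registry drop(smagebri) -> top
! 4. shelfsys dig(/brinudra/nuda) -> ok
! 5. shelfsys pen(/brinudra/nuda/fuwi, gaflus) -> created
! 6. shelfsys erase(/brinudra/nuda) -> ToolError: not empty
! 7. shelfsys pen(/brinudra/trir, tra_ak) -> created
! 8. shelfsys quote(/brinudra/stewu) -> ToolError: is a directory
! 9. shelfsys pen(/snosne_u, fla) -> created
! 10. shelfsys survey(/brinudra/nuda) -> [fuwi]
! 11. shelfsys dig(/brinudra/stewu/rimp) -> ok
! 12. registry drop(libracrox_em) -> -150
! 13. recast re(-52, mi, ft) -> -274560
! 14. shelfsys pen(/brinudra/ko, wabri) -> created
! 15. shelfsys pen(/brinudra/nuda/litra, lurup) -> created
! 16. recast re(284, F, C) -> 140
! 17. registry knows(grupruplo) -> no


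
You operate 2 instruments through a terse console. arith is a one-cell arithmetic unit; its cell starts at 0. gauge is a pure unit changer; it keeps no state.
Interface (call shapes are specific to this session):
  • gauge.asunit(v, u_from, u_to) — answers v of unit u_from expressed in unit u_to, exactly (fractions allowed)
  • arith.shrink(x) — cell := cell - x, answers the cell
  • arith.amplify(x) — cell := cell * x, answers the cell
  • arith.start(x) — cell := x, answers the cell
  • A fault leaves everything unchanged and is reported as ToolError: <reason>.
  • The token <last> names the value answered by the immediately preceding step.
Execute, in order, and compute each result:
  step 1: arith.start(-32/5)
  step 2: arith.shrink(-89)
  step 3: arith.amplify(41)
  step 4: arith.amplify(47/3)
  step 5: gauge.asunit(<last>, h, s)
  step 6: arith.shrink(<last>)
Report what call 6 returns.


·→ arith.start(x→-32/5)
·← -32/5
·→ arith.shrink(x→-89)
·← 413/5
·→ arith.amplify(x→41)
·← 16933/5
·→ arith.amplify(x→47/3)
·← 795851/15
·→ gauge.asunit(v→<last>, u_from→h, u_to→s)
·← 191004240
·→ arith.shrink(x→<last>)
·← -2864267749/15

Answer: -2864267749/15


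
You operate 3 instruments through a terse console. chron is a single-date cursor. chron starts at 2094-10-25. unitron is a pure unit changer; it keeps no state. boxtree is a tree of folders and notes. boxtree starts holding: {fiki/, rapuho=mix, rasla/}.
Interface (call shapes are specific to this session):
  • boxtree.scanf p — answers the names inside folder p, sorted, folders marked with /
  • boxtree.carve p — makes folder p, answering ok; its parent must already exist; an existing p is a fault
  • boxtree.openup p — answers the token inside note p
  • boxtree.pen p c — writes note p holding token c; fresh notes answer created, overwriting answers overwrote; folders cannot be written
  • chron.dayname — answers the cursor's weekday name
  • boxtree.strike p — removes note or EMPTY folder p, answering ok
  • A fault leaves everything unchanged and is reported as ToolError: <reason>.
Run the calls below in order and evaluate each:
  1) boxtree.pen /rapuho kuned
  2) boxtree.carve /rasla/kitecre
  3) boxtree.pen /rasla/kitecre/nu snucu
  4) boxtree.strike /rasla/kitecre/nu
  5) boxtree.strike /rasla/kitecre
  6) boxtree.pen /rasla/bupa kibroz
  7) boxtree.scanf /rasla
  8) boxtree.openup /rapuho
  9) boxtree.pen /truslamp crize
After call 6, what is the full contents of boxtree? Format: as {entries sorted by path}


Answer: {fiki/, rapuho=kuned, rasla/, rasla/bupa=kibroz}

Derivation:
·→ pen(/rapuho, kuned)
·← overwrote
·→ carve(/rasla/kitecre)
·← ok
·→ pen(/rasla/kitecre/nu, snucu)
·← created
·→ strike(/rasla/kitecre/nu)
·← ok
·→ strike(/rasla/kitecre)
·← ok
·→ pen(/rasla/bupa, kibroz)
·← created
·→ scanf(/rasla)
·← [bupa]
·→ openup(/rapuho)
·← kuned
·→ pen(/truslamp, crize)
·← created


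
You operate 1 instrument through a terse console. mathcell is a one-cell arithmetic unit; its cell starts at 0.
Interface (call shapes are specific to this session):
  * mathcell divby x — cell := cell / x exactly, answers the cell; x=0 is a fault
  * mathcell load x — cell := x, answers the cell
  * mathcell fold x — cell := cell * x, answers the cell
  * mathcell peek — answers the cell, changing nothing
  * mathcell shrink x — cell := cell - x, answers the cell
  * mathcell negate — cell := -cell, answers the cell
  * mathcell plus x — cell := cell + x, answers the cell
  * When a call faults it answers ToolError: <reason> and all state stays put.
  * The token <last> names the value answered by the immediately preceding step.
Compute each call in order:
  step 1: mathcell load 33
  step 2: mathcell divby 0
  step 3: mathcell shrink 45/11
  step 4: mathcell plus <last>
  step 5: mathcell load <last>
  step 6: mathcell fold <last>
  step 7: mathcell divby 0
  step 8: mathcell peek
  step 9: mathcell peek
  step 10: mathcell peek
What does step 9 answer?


// 1. mathcell load(x→33) => 33
// 2. mathcell divby(x→0) => ToolError: division by zero
// 3. mathcell shrink(x→45/11) => 318/11
// 4. mathcell plus(x→<last>) => 636/11
// 5. mathcell load(x→<last>) => 636/11
// 6. mathcell fold(x→<last>) => 404496/121
// 7. mathcell divby(x→0) => ToolError: division by zero
// 8. mathcell peek() => 404496/121
// 9. mathcell peek() => 404496/121
// 10. mathcell peek() => 404496/121

Answer: 404496/121


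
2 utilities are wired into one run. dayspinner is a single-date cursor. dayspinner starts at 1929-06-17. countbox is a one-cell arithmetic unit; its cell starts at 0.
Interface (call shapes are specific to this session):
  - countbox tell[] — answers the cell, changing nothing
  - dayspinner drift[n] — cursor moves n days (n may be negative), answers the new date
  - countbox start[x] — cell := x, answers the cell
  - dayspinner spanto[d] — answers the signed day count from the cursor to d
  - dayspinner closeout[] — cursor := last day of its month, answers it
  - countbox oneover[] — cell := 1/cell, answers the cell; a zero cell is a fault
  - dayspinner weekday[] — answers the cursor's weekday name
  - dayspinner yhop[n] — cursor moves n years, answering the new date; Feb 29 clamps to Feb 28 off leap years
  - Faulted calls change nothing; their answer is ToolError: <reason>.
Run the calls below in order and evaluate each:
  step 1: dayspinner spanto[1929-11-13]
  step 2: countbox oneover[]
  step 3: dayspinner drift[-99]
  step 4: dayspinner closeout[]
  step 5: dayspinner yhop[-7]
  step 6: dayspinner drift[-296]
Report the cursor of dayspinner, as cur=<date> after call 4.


Answer: cur=1929-03-31

Derivation:
Using dayspinner spanto(d: 1929-11-13), — result: 149.
I call countbox oneover(), which returns ToolError: reciprocal of zero.
I invoke dayspinner drift(n: -99): 1929-03-10.
I try dayspinner closeout, and see 1929-03-31.
Invoking dayspinner yhop(n: -7): 1922-03-31.
I use dayspinner drift(n: -296): 1921-06-08.


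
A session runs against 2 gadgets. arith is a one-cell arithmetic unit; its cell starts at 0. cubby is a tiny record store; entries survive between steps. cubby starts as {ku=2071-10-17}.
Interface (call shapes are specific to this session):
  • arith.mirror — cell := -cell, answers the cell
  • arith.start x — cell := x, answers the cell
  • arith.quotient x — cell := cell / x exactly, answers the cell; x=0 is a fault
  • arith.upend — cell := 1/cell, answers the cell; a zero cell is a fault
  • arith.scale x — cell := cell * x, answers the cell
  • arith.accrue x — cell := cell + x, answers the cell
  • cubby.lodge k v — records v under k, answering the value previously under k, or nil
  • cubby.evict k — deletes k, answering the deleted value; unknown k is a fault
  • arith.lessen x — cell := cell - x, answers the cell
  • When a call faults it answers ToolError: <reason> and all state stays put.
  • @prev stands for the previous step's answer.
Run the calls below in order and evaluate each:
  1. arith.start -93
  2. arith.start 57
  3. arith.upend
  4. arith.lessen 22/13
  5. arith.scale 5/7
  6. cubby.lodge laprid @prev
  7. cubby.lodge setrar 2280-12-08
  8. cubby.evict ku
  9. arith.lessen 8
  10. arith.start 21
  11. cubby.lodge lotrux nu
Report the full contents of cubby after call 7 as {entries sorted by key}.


[in] arith.start x→-93
[out] -93
[in] arith.start x→57
[out] 57
[in] arith.upend
[out] 1/57
[in] arith.lessen x→22/13
[out] -1241/741
[in] arith.scale x→5/7
[out] -6205/5187
[in] cubby.lodge k→laprid v→@prev
[out] nil
[in] cubby.lodge k→setrar v→2280-12-08
[out] nil
[in] cubby.evict k→ku
[out] 2071-10-17
[in] arith.lessen x→8
[out] -47701/5187
[in] arith.start x→21
[out] 21
[in] cubby.lodge k→lotrux v→nu
[out] nil

Answer: {ku=2071-10-17, laprid=-6205/5187, setrar=2280-12-08}


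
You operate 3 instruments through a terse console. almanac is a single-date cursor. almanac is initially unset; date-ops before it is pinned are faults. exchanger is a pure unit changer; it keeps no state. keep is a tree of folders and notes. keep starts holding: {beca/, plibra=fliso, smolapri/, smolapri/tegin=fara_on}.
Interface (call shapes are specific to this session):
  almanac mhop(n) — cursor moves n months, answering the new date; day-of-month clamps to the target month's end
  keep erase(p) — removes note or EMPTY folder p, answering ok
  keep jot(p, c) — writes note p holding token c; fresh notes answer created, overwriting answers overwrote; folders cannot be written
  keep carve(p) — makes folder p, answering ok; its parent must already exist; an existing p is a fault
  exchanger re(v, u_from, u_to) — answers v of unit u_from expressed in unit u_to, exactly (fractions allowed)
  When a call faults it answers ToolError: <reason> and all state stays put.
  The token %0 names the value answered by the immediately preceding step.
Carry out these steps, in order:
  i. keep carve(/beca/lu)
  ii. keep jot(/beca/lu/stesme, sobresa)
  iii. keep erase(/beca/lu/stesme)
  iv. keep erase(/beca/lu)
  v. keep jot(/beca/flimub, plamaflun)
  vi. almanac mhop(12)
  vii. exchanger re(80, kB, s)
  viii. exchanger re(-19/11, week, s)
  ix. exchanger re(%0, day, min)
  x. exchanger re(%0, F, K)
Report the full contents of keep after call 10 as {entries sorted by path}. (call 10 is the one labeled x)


> keep carve p: /beca/lu
[out] ok
> keep jot p: /beca/lu/stesme c: sobresa
[out] created
> keep erase p: /beca/lu/stesme
[out] ok
> keep erase p: /beca/lu
[out] ok
> keep jot p: /beca/flimub c: plamaflun
[out] created
> almanac mhop n: 12
[out] ToolError: no date set
> exchanger re v: 80 u_from: kB u_to: s
[out] ToolError: incompatible units
> exchanger re v: -19/11 u_from: week u_to: s
[out] -11491200/11
> exchanger re v: %0 u_from: day u_to: min
[out] -16547328000/11
> exchanger re v: %0 u_from: F u_to: K
[out] -1654732294363/1980

Answer: {beca/, beca/flimub=plamaflun, plibra=fliso, smolapri/, smolapri/tegin=fara_on}


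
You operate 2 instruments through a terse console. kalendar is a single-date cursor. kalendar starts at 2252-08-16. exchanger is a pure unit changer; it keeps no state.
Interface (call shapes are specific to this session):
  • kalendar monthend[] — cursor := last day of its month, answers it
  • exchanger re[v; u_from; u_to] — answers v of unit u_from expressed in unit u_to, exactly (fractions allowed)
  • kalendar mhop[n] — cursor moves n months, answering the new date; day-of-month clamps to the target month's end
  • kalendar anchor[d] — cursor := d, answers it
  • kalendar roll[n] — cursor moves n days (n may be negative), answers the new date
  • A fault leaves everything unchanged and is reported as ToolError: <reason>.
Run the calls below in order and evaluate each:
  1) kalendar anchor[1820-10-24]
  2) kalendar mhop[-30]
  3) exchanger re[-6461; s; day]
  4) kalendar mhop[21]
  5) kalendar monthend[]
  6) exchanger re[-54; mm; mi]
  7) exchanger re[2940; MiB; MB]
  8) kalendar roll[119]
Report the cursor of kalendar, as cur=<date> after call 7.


Act: kalendar anchor[d='1820-10-24']
Obs: 1820-10-24
Act: kalendar mhop[n='-30']
Obs: 1818-04-24
Act: exchanger re[v='-6461'; u_from='s'; u_to='day']
Obs: -6461/86400
Act: kalendar mhop[n='21']
Obs: 1820-01-24
Act: kalendar monthend[]
Obs: 1820-01-31
Act: exchanger re[v='-54'; u_from='mm'; u_to='mi']
Obs: -3/89408
Act: exchanger re[v='2940'; u_from='MiB'; u_to='MB']
Obs: 9633792/3125
Act: kalendar roll[n='119']
Obs: 1820-05-29

Answer: cur=1820-01-31


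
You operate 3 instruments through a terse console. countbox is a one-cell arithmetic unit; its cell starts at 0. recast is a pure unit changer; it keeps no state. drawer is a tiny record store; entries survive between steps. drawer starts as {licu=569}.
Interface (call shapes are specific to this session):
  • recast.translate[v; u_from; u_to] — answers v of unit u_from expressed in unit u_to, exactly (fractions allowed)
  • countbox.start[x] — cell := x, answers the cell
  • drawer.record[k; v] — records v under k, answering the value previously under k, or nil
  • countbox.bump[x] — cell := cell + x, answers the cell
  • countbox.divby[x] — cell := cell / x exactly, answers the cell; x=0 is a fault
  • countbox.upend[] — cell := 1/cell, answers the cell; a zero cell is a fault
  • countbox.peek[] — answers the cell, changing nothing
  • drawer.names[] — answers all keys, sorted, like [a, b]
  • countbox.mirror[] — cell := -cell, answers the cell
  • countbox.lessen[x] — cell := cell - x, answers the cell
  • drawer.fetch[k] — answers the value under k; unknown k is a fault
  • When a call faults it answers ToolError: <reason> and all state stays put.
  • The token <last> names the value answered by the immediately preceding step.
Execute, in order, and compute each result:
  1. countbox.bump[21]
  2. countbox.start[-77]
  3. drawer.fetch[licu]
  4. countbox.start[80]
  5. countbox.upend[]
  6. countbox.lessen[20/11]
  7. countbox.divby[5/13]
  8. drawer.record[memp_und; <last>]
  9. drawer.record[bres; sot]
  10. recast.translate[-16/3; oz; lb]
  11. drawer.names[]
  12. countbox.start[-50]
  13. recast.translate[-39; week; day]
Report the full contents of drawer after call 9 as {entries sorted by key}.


Answer: {bres=sot, licu=569, memp_und=-20657/4400}

Derivation:
$ countbox.bump x→21
  21
$ countbox.start x→-77
  -77
$ drawer.fetch k→licu
  569
$ countbox.start x→80
  80
$ countbox.upend
  1/80
$ countbox.lessen x→20/11
  -1589/880
$ countbox.divby x→5/13
  -20657/4400
$ drawer.record k→memp_und v→<last>
  nil
$ drawer.record k→bres v→sot
  nil
$ recast.translate v→-16/3 u_from→oz u_to→lb
  -1/3
$ drawer.names
  [bres, licu, memp_und]
$ countbox.start x→-50
  -50
$ recast.translate v→-39 u_from→week u_to→day
  -273


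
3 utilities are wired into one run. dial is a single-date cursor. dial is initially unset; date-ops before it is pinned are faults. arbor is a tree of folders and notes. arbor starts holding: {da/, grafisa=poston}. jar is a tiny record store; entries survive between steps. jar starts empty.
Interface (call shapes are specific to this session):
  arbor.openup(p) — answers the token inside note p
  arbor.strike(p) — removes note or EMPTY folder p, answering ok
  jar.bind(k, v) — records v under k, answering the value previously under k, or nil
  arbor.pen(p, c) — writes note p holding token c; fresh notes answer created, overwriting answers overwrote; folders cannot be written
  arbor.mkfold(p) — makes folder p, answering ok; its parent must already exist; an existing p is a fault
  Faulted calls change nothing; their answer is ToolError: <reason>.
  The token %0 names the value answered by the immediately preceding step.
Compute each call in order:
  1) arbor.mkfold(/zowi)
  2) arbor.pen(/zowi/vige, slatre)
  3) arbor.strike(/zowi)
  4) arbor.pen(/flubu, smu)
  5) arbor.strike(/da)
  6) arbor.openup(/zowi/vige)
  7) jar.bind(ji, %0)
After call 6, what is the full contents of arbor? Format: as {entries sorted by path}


·→ arbor.mkfold(/zowi)
·← ok
·→ arbor.pen(/zowi/vige, slatre)
·← created
·→ arbor.strike(/zowi)
·← ToolError: not empty
·→ arbor.pen(/flubu, smu)
·← created
·→ arbor.strike(/da)
·← ok
·→ arbor.openup(/zowi/vige)
·← slatre
·→ jar.bind(ji, %0)
·← nil

Answer: {flubu=smu, grafisa=poston, zowi/, zowi/vige=slatre}


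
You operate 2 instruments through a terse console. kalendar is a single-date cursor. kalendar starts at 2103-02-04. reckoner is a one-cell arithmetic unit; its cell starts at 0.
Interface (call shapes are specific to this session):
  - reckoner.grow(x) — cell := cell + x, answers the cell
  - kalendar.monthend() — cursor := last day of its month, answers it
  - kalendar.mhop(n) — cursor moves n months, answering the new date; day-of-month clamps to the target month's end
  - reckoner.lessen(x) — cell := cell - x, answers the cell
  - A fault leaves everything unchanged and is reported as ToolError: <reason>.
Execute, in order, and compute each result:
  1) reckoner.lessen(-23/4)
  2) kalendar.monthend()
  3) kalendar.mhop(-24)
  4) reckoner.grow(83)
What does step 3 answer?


Answer: 2101-02-28

Derivation:
~$ lessen x='-23/4'
  23/4
~$ monthend
  2103-02-28
~$ mhop n='-24'
  2101-02-28
~$ grow x='83'
  355/4


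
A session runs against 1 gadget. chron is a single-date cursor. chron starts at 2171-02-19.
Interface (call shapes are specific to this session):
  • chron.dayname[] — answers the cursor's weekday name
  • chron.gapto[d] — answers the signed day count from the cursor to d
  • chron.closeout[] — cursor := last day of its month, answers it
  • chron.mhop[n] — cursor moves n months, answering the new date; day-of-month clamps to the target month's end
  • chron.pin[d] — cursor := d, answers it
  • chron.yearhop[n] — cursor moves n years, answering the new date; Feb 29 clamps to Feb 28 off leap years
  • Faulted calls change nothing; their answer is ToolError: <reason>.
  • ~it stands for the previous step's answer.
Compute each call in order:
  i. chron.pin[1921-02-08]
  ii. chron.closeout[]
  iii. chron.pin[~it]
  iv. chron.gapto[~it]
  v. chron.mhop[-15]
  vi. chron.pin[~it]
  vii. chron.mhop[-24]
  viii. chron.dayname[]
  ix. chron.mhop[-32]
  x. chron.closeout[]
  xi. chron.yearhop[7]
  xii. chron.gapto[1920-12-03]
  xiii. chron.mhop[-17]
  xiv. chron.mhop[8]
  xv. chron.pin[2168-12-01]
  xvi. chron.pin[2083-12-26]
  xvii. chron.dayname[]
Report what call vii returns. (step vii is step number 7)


Now I run chron.pin passing d='1921-02-08', and observe 1921-02-08.
I call chron.closeout, yielding 1921-02-28.
I use chron.pin passing d='~it', and see 1921-02-28.
I use chron.gapto passing d='~it', and see 0.
I run chron.mhop passing n='-15', and observe 1919-11-28.
Invoking chron.pin passing d='~it': 1919-11-28.
I invoke chron.mhop passing n='-24', → 1917-11-28.
Calling chron.dayname, and get Wednesday.
Using chron.mhop passing n='-32', which returns 1915-03-28.
I call chron.closeout, and get 1915-03-31.
Now I run chron.yearhop passing n='7', which returns 1922-03-31.
I try chron.gapto passing d='1920-12-03', yielding -483.
Invoking chron.mhop passing n='-17': 1920-10-31.
Now I run chron.mhop passing n='8', giving 1921-06-30.
I run chron.pin passing d='2168-12-01', and get 2168-12-01.
I call chron.pin passing d='2083-12-26', and observe 2083-12-26.
Then chron.dayname, and get Sunday.

Answer: 1917-11-28


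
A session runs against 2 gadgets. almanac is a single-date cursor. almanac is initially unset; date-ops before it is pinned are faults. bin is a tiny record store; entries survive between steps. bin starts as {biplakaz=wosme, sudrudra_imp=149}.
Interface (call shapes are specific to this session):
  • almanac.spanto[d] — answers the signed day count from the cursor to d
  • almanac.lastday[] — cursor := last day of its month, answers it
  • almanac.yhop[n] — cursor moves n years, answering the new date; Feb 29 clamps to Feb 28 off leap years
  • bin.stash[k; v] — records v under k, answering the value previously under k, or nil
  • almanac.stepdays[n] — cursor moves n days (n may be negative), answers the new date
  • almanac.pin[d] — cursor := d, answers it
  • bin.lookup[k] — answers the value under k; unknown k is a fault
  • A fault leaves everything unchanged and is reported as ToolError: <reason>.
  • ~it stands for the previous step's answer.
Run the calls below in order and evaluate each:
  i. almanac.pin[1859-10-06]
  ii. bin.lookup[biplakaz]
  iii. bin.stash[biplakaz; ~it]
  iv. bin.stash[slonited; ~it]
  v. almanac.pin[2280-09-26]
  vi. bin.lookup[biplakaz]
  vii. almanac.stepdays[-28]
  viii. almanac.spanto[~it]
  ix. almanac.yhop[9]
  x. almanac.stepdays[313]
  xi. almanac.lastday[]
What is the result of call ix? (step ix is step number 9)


I use pin using d: 1859-10-06, and get 1859-10-06.
Now I run lookup using k: biplakaz, and get wosme.
I call stash using k: biplakaz, v: ~it, and get wosme.
I invoke stash using k: slonited, v: ~it, giving nil.
I use pin using d: 2280-09-26, and get 2280-09-26.
Calling lookup using k: biplakaz, which returns wosme.
I invoke stepdays using n: -28, and see 2280-08-29.
I try spanto using d: ~it, giving 0.
Next I call yhop using n: 9, yielding 2289-08-29.
Invoking stepdays using n: 313, → 2290-07-08.
Using lastday, → 2290-07-31.

Answer: 2289-08-29


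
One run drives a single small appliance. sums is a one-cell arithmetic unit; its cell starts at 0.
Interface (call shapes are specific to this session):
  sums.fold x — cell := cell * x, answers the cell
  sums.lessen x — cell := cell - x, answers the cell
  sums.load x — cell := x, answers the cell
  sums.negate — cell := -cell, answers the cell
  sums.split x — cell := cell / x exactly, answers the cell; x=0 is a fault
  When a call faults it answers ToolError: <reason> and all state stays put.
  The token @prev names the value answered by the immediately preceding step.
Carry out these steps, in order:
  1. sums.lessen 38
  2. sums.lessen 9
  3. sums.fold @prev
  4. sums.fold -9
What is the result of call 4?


Answer: -19881

Derivation:
Step: lessen[x→38]
Result: -38
Step: lessen[x→9]
Result: -47
Step: fold[x→@prev]
Result: 2209
Step: fold[x→-9]
Result: -19881


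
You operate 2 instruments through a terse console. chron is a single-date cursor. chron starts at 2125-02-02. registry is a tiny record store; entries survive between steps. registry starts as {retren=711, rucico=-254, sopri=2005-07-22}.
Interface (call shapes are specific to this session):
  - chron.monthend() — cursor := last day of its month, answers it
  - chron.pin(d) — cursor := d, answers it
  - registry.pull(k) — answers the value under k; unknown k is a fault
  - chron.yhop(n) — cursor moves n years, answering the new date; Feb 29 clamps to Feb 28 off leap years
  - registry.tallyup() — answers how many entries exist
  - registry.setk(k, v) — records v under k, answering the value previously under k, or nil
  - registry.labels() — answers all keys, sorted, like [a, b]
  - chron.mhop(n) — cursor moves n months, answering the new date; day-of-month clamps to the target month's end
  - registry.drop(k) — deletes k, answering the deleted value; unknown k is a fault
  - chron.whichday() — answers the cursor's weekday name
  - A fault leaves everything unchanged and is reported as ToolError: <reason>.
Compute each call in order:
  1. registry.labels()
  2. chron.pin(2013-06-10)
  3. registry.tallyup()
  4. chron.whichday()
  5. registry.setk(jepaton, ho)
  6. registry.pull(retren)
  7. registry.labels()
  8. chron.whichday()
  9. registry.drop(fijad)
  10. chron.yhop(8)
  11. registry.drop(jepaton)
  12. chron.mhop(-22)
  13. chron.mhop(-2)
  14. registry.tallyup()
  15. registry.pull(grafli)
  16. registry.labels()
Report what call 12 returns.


-> labels()
<- [retren, rucico, sopri]
-> pin(2013-06-10)
<- 2013-06-10
-> tallyup()
<- 3
-> whichday()
<- Monday
-> setk(jepaton, ho)
<- nil
-> pull(retren)
<- 711
-> labels()
<- [jepaton, retren, rucico, sopri]
-> whichday()
<- Monday
-> drop(fijad)
<- ToolError: no such key fijad
-> yhop(8)
<- 2021-06-10
-> drop(jepaton)
<- ho
-> mhop(-22)
<- 2019-08-10
-> mhop(-2)
<- 2019-06-10
-> tallyup()
<- 3
-> pull(grafli)
<- ToolError: no such key grafli
-> labels()
<- [retren, rucico, sopri]

Answer: 2019-08-10


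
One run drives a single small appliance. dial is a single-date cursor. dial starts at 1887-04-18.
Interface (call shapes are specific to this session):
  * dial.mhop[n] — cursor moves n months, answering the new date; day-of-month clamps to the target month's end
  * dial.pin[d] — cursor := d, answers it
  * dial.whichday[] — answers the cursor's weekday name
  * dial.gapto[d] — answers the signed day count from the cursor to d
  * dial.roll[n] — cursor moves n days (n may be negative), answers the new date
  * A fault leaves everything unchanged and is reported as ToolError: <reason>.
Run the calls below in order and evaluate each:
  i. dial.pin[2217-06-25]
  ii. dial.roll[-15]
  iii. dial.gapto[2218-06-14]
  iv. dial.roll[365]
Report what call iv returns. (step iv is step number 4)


Answer: 2218-06-10

Derivation:
==> dial.pin(2217-06-25)
<== 2217-06-25
==> dial.roll(-15)
<== 2217-06-10
==> dial.gapto(2218-06-14)
<== 369
==> dial.roll(365)
<== 2218-06-10


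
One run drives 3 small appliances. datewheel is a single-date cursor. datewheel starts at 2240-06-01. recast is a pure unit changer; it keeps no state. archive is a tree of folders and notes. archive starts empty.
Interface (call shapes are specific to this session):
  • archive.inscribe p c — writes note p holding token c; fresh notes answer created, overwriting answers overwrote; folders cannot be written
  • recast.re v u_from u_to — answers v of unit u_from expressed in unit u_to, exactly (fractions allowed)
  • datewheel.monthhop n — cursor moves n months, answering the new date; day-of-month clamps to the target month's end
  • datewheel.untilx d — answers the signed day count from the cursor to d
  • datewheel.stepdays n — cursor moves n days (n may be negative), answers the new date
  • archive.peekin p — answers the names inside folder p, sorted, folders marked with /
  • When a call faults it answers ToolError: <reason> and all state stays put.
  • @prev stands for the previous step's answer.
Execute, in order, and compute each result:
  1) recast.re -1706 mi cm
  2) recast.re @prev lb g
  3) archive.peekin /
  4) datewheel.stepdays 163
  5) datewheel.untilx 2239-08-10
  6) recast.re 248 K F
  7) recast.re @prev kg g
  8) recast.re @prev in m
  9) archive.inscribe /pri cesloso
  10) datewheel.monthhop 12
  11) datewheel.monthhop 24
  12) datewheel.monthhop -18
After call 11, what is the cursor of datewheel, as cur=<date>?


Answer: cur=2243-11-11

Derivation:
I use recast.re passing -1706, mi, cm: -1372770432/5.
I try recast.re passing @prev, lb, g, → -1945869355365012/15625.
Now I run archive.peekin passing /, → [].
I use datewheel.stepdays passing 163, which returns 2240-11-11.
Then datewheel.untilx passing 2239-08-10, → -459.
Calling recast.re passing 248, K, F, which returns -1327/100.
Next I call recast.re passing @prev, kg, g, yielding -13270.
Invoking recast.re passing @prev, in, m, and see -168529/500.
I run archive.inscribe passing /pri, cesloso, and observe created.
Next I call datewheel.monthhop passing 12, giving 2241-11-11.
Using datewheel.monthhop passing 24, yielding 2243-11-11.
Now I run datewheel.monthhop passing -18, and get 2242-05-11.


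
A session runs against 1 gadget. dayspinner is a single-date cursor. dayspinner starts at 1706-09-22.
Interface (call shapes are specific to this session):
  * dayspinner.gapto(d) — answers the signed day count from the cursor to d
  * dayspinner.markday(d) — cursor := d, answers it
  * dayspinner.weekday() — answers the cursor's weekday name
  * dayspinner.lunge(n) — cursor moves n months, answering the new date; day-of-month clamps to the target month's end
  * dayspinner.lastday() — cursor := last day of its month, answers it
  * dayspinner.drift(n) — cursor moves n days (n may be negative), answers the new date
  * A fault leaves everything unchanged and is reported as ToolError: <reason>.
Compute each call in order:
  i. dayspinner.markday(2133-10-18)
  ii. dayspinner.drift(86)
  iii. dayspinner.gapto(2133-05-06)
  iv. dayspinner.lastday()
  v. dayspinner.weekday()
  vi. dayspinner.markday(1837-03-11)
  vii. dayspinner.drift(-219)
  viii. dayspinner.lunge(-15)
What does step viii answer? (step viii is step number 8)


Next I call markday using d→2133-10-18, and observe 2133-10-18.
Invoking drift using n→86, and see 2134-01-12.
I invoke gapto using d→2133-05-06, giving -251.
Then lastday, and observe 2134-01-31.
I try weekday, which returns Sunday.
I run markday using d→1837-03-11, and get 1837-03-11.
I use drift using n→-219, yielding 1836-08-04.
Next I call lunge using n→-15, and observe 1835-05-04.

Answer: 1835-05-04


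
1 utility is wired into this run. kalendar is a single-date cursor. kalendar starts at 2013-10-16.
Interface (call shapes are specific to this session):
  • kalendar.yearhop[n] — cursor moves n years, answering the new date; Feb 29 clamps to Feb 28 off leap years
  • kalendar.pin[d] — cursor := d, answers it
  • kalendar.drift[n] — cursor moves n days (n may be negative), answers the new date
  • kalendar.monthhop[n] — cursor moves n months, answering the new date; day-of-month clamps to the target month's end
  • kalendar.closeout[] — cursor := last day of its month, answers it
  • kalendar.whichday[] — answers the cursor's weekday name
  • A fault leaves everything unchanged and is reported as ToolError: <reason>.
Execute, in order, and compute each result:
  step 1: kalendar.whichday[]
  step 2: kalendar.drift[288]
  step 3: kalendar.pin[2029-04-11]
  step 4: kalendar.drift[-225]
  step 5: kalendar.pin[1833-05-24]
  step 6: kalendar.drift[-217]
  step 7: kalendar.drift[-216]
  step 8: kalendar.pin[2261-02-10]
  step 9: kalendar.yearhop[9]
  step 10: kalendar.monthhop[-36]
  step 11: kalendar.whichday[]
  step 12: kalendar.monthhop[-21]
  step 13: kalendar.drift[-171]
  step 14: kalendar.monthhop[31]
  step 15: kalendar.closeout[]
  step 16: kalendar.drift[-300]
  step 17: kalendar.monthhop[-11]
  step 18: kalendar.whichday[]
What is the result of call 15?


Answer: 2267-06-30

Derivation:
Calling whichday: Wednesday.
I invoke drift on n=288, giving 2014-07-31.
I invoke pin on d=2029-04-11, → 2029-04-11.
Next I call drift on n=-225, and see 2028-08-29.
I call pin on d=1833-05-24: 1833-05-24.
I try drift on n=-217, → 1832-10-19.
Invoking drift on n=-216, and observe 1832-03-17.
Using pin on d=2261-02-10, giving 2261-02-10.
I use yearhop on n=9: 2270-02-10.
I try monthhop on n=-36, and get 2267-02-10.
I try whichday(), — result: Sunday.
Now I run monthhop on n=-21, → 2265-05-10.
Invoking drift on n=-171, and see 2264-11-20.
I invoke monthhop on n=31, and observe 2267-06-20.
Then closeout, — result: 2267-06-30.
I run drift on n=-300, yielding 2266-09-03.
Next I call monthhop on n=-11, — result: 2265-10-03.
Now I run whichday(): Tuesday.


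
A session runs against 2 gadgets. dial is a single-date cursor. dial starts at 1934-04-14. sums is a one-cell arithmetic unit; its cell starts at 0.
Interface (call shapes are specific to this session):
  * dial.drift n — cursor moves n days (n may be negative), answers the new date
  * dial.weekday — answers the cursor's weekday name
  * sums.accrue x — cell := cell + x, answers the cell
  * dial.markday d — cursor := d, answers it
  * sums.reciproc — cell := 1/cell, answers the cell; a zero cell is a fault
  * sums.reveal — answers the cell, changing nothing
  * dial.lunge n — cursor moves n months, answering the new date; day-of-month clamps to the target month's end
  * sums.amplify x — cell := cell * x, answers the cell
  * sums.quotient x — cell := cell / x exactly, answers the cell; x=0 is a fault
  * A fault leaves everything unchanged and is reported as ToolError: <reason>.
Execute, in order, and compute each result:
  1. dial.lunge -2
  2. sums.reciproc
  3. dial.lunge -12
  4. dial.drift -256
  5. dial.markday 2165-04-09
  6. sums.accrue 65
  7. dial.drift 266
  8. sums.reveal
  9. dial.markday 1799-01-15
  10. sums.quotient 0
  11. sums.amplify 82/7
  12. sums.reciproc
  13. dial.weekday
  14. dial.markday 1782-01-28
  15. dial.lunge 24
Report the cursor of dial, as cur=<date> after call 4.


Step: dial.lunge[n='-2']
Result: 1934-02-14
Step: sums.reciproc[]
Result: ToolError: reciprocal of zero
Step: dial.lunge[n='-12']
Result: 1933-02-14
Step: dial.drift[n='-256']
Result: 1932-06-03
Step: dial.markday[d='2165-04-09']
Result: 2165-04-09
Step: sums.accrue[x='65']
Result: 65
Step: dial.drift[n='266']
Result: 2165-12-31
Step: sums.reveal[]
Result: 65
Step: dial.markday[d='1799-01-15']
Result: 1799-01-15
Step: sums.quotient[x='0']
Result: ToolError: division by zero
Step: sums.amplify[x='82/7']
Result: 5330/7
Step: sums.reciproc[]
Result: 7/5330
Step: dial.weekday[]
Result: Tuesday
Step: dial.markday[d='1782-01-28']
Result: 1782-01-28
Step: dial.lunge[n='24']
Result: 1784-01-28

Answer: cur=1932-06-03


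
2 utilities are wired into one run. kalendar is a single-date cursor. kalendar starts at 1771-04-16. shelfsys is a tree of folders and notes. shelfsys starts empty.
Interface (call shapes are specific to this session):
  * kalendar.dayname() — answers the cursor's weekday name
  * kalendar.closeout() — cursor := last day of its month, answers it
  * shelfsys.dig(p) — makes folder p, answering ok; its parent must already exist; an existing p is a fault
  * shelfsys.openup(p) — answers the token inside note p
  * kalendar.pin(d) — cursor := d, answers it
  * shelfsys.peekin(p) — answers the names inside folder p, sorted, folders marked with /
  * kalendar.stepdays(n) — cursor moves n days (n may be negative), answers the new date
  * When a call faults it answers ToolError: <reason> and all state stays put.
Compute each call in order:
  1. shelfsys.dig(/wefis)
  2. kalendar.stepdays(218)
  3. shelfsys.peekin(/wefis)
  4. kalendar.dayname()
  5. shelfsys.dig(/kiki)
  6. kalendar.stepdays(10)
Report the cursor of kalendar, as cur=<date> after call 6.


→ shelfsys.dig(p→/wefis)
← ok
→ kalendar.stepdays(n→218)
← 1771-11-20
→ shelfsys.peekin(p→/wefis)
← []
→ kalendar.dayname()
← Wednesday
→ shelfsys.dig(p→/kiki)
← ok
→ kalendar.stepdays(n→10)
← 1771-11-30

Answer: cur=1771-11-30


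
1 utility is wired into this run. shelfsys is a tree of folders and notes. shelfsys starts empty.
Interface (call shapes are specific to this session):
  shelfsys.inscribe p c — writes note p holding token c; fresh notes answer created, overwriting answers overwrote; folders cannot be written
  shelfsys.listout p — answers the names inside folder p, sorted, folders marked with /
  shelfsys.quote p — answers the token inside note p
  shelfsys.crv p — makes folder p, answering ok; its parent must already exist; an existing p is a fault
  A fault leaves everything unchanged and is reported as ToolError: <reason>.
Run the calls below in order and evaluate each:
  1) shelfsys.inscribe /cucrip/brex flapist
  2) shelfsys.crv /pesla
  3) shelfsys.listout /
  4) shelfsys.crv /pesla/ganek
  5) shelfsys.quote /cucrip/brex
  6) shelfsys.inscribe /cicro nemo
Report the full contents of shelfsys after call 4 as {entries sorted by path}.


Answer: {pesla/, pesla/ganek/}

Derivation:
CALL shelfsys.inscribe[/cucrip/brex; flapist]
RET  ToolError: no parent
CALL shelfsys.crv[/pesla]
RET  ok
CALL shelfsys.listout[/]
RET  [pesla/]
CALL shelfsys.crv[/pesla/ganek]
RET  ok
CALL shelfsys.quote[/cucrip/brex]
RET  ToolError: not found
CALL shelfsys.inscribe[/cicro; nemo]
RET  created


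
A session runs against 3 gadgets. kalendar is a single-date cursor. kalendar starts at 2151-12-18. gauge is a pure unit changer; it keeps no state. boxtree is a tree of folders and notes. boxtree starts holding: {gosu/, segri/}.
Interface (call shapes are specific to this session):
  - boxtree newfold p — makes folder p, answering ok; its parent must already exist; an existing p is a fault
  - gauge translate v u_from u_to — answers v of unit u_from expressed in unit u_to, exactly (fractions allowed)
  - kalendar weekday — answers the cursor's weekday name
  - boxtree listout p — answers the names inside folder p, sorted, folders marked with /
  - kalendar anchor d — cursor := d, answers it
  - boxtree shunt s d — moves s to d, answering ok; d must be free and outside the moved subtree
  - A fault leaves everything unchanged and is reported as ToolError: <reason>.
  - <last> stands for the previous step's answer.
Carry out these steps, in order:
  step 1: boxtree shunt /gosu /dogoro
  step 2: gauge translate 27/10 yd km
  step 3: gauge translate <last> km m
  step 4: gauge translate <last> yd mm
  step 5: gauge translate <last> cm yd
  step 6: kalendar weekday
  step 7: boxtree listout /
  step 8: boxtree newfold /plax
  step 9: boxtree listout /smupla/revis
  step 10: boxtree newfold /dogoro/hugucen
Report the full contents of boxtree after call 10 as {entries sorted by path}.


Answer: {dogoro/, dogoro/hugucen/, plax/, segri/}

Derivation:
Then boxtree shunt using /gosu, /dogoro, which returns ok.
Using gauge translate using 27/10, yd, km: 30861/12500000.
I use gauge translate using <last>, km, m, and observe 30861/12500.
Calling gauge translate using <last>, yd, mm, and get 35274123/15625.
I use gauge translate using <last>, cm, yd, yielding 30861/1250.
Calling kalendar weekday(), which returns Saturday.
Then boxtree listout using /, → [dogoro/, segri/].
Calling boxtree newfold using /plax, and observe ok.
I call boxtree listout using /smupla/revis, which returns ToolError: not found.
I run boxtree newfold using /dogoro/hugucen, → ok.


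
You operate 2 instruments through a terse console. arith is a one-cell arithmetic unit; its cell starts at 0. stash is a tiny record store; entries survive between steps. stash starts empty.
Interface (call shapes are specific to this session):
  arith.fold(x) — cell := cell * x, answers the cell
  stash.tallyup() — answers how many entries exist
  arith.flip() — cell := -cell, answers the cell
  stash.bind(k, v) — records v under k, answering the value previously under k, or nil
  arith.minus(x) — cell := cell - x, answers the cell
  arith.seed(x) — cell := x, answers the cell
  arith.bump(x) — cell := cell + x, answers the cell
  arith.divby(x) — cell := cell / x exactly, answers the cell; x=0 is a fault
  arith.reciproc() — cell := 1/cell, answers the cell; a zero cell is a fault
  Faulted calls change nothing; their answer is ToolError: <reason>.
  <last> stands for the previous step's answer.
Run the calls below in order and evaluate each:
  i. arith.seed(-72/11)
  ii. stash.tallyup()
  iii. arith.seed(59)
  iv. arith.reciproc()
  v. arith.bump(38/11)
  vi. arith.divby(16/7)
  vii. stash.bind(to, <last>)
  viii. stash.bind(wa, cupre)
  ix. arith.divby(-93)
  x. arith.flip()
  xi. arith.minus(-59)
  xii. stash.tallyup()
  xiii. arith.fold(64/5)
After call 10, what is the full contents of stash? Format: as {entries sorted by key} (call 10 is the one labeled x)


Answer: {to=15771/10384, wa=cupre}

Derivation:
·→ arith.seed(x='-72/11')
·← -72/11
·→ stash.tallyup()
·← 0
·→ arith.seed(x='59')
·← 59
·→ arith.reciproc()
·← 1/59
·→ arith.bump(x='38/11')
·← 2253/649
·→ arith.divby(x='16/7')
·← 15771/10384
·→ stash.bind(k='to', v='<last>')
·← nil
·→ stash.bind(k='wa', v='cupre')
·← nil
·→ arith.divby(x='-93')
·← -5257/321904
·→ arith.flip()
·← 5257/321904
·→ arith.minus(x='-59')
·← 18997593/321904
·→ stash.tallyup()
·← 2
·→ arith.fold(x='64/5')
·← 75990372/100595
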